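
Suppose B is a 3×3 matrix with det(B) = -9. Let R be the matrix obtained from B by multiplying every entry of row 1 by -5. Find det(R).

The determinant is 45.

Scaling one row by -5 multiplies the determinant by -5.
det(R) = (-5)·(-9) = 45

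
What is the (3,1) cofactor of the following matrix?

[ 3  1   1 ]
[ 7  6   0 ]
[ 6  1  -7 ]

Delete row 3 and column 1; the remaining 2×2 submatrix is [1 1; 6 0].
Its determinant is 1·0 − 1·6 = -6.
The cofactor carries sign (−1)^(3+1) = +1, so C_{3,1} = +(-6) = -6.

The cofactor is -6.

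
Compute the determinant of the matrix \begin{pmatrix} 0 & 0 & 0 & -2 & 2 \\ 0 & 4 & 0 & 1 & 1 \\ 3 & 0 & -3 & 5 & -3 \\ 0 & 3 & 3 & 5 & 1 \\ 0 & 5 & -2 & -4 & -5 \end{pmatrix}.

Expand along column 1 (it has 4 zeros):
  + (3) · M_31   where M_31 = det([0 0 -2 2; 4 0 1 1; 3 3 5 1; 5 -2 -4 -5]) = 204
det = (+1)·(3)·(204) = 612

612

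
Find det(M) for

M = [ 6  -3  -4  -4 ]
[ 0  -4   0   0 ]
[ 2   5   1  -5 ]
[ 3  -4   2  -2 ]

det(M) = -352

Expand along row 2 (it has 3 zeros):
  + (-4) · M_22   where M_22 = det([6 -4 -4; 2 1 -5; 3 2 -2]) = 88
det = (+1)·(-4)·(88) = -352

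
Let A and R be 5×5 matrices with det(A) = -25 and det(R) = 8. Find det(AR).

The determinant is -200.

det(AR) = det(A)·det(R) = (-25)·(8) = -200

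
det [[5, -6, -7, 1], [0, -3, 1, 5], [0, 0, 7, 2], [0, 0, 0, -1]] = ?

105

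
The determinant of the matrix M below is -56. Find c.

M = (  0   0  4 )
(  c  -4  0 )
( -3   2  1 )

Expanding along the row containing c, det(M) is linear in c: det(M) = (8)·c + (-48).
Set (8)·c + (-48) = -56  ⇒  (8)·c = -8  ⇒  c = -1.

-1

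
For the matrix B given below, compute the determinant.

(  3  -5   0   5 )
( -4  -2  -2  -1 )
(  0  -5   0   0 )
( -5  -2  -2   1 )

Expand along row 3 (it has 3 zeros):
  − (-5) · M_32   where M_32 = det([3 0 5; -4 -2 -1; -5 -2 1]) = -22
det = (-1)·(-5)·(-22) = -110

|B| = -110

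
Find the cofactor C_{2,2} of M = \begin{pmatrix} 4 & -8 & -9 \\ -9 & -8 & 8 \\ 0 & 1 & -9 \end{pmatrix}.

-36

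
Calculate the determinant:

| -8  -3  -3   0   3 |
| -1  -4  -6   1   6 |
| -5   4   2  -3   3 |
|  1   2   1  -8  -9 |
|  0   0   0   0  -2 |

Expand along row 5 (it has 4 zeros):
  + (-2) · M_55   where M_55 = det([-8 -3 -3 0; -1 -4 -6 1; -5 4 2 -3; 1 2 1 -8]) = 1072
det = (+1)·(-2)·(1072) = -2144

-2144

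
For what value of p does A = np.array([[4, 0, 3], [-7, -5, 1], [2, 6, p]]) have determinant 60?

Expanding along the row containing p, det(A) is linear in p: det(A) = (-20)·p + (-120).
Set (-20)·p + (-120) = 60  ⇒  (-20)·p = 180  ⇒  p = -9.

p = -9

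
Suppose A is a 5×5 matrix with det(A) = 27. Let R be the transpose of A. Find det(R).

The determinant is 27.

det(Aᵀ) = det(A).
det(R) = (1)·(27) = 27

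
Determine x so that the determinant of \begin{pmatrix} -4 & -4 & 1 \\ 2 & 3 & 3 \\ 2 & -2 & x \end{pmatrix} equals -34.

Expanding along the column containing x, det(B) is linear in x: det(B) = (-4)·x + (-58).
Set (-4)·x + (-58) = -34  ⇒  (-4)·x = 24  ⇒  x = -6.

-6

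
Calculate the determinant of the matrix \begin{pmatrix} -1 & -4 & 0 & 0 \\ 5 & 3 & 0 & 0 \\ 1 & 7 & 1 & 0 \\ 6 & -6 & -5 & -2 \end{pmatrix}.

The matrix is block lower-triangular with a 2×2 block and a 2×2 block on the diagonal, so its determinant equals the product of the determinants of the diagonal blocks.
det of the 2×2 block = 17
det of the 2×2 block = -2
det = (17)·(-2) = -34

-34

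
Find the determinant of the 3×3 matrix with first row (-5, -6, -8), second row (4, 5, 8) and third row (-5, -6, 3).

-11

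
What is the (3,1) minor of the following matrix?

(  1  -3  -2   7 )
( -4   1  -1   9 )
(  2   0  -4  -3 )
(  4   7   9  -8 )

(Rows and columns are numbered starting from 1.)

189

Delete row 3 and column 1; the remaining 3×3 submatrix is [-3 -2 7; 1 -1 9; 7 9 -8].
Its determinant is 189.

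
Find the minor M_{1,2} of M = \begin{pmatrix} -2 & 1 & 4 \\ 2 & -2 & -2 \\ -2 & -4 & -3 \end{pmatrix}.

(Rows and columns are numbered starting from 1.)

The minor is -10.

Delete row 1 and column 2; the remaining 2×2 submatrix is [2 -2; -2 -3].
Its determinant is 2·(-3) − (-2)·(-2) = -10.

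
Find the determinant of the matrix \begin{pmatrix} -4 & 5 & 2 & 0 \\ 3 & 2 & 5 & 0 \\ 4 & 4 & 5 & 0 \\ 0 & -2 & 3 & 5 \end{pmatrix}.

365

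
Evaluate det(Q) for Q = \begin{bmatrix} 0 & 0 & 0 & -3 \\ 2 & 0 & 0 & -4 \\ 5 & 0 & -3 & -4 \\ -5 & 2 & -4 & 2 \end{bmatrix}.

The determinant is 36.

Expand along row 1 (it has 3 zeros):
  − (-3) · M_14   where M_14 = det([2 0 0; 5 0 -3; -5 2 -4]) = 12
det = (-1)·(-3)·(12) = 36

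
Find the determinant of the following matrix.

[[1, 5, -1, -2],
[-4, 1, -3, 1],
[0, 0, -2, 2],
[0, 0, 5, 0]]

The determinant is -210.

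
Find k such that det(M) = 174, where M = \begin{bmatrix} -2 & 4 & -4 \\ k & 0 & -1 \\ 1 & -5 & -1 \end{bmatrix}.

7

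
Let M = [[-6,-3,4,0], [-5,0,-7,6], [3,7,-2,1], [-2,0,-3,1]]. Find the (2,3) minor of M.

Delete row 2 and column 3; the remaining 3×3 submatrix is [-6 -3 0; 3 7 1; -2 0 1].
Its determinant is -27.

-27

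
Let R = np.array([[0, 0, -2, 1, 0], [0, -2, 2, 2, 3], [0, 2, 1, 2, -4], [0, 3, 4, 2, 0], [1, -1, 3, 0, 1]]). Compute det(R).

Expand along column 1 (it has 4 zeros):
  + (1) · M_51   where M_51 = det([0 -2 1 0; -2 2 2 3; 2 1 2 -4; 3 4 2 0]) = -133
det = (+1)·(1)·(-133) = -133

-133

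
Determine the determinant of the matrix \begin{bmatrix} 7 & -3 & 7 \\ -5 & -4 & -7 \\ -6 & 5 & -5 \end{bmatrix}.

-9

Expand along column 1:
  + 7 · |-4 -7; 5 -5| = 7·(20 − (-35)) = 385
  − (-5) · |-3 7; 5 -5| = −(-5)·(15 − 35) = -100
  + (-6) · |-3 7; -4 -7| = (-6)·(21 − (-28)) = -294
Sum: (385) + (-100) + (-294) = -9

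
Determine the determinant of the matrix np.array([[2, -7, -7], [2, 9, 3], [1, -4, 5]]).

Expand along column 1:
  + 2 · |9 3; -4 5| = 2·(45 − (-12)) = 114
  − 2 · |-7 -7; -4 5| = −2·(-35 − 28) = 126
  + 1 · |-7 -7; 9 3| = 1·(-21 − (-63)) = 42
Sum: (114) + (126) + (42) = 282

282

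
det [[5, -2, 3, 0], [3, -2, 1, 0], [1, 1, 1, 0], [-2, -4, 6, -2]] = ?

The determinant is -8.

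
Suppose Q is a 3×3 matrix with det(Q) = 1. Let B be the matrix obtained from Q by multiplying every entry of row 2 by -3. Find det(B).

-3

Scaling one row by -3 multiplies the determinant by -3.
det(B) = (-3)·(1) = -3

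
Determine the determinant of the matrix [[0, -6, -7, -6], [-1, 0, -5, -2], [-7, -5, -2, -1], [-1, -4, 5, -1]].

419

Expand along row 1 (it has 1 zero):
  − (-6) · M_12   where M_12 = det([-1 -5 -2; -7 -2 -1; -1 5 -1]) = 97
  + (-7) · M_13   where M_13 = det([-1 0 -2; -7 -5 -1; -1 -4 -1]) = -47
  − (-6) · M_14   where M_14 = det([-1 0 -5; -7 -5 -2; -1 -4 5]) = -82
det = (-1)·(-6)·(97) + (+1)·(-7)·(-47) + (-1)·(-6)·(-82) = 419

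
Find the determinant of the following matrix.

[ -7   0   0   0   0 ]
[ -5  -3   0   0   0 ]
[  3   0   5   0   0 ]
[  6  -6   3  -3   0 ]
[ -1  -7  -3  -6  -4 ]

1260

The matrix is lower triangular, so the determinant is the product of the diagonal entries:
det = (-7) · (-3) · (5) · (-3) · (-4) = 1260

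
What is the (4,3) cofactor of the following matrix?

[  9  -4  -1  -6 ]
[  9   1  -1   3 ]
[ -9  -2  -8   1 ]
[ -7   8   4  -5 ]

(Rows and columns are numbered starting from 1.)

Delete row 4 and column 3; the remaining 3×3 submatrix is [9 -4 -6; 9 1 3; -9 -2 1].
Its determinant is 261.
The cofactor carries sign (−1)^(4+3) = −1, so C_{4,3} = −(261) = -261.

-261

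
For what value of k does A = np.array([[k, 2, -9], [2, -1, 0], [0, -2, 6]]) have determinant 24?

Expanding along the row containing k, det(A) is linear in k: det(A) = (-6)·k + (12).
Set (-6)·k + (12) = 24  ⇒  (-6)·k = 12  ⇒  k = -2.

-2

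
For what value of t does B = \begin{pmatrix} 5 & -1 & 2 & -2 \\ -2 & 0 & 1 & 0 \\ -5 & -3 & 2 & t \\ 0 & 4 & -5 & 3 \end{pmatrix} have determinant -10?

t = -1

Expanding along the column containing t, det(B) is linear in t: det(B) = (26)·t + (16).
Set (26)·t + (16) = -10  ⇒  (26)·t = -26  ⇒  t = -1.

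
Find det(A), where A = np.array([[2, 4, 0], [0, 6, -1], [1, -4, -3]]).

-48

Expand along column 1:
  + 2 · |6 -1; -4 -3| = 2·(-18 − 4) = -44
  + 1 · |4 0; 6 -1| = 1·(-4 − 0) = -4
Sum: (-44) + (-4) = -48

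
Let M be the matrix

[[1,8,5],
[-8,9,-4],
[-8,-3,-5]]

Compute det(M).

Expand along row 1:
  + 1 · |9 -4; -3 -5| = 1·(-45 − 12) = -57
  − 8 · |-8 -4; -8 -5| = −8·(40 − 32) = -64
  + 5 · |-8 9; -8 -3| = 5·(24 − (-72)) = 480
Sum: (-57) + (-64) + (480) = 359

|M| = 359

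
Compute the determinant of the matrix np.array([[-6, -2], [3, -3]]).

det = (-6)·(-3) − (-2)·3 = 18 − (-6) = 24

24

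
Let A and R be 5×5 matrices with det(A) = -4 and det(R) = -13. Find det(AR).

det(AR) = det(A)·det(R) = (-4)·(-13) = 52

52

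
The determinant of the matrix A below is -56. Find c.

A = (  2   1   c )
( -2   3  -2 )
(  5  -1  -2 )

c = 2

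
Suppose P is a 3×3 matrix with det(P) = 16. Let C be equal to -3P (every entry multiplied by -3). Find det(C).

det(C) = -432

For a 3×3 matrix, det(-3P) = (-3)^3·det(P) = -27·det(P).
det(C) = (-27)·(16) = -432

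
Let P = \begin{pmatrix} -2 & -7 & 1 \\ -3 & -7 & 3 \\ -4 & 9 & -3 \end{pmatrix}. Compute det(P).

Expand along row 1:
  + (-2) · |-7 3; 9 -3| = (-2)·(21 − 27) = 12
  − (-7) · |-3 3; -4 -3| = −(-7)·(9 − (-12)) = 147
  + 1 · |-3 -7; -4 9| = 1·(-27 − 28) = -55
Sum: (12) + (147) + (-55) = 104

104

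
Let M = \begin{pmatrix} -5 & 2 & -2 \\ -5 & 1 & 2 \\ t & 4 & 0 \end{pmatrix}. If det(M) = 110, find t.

t = 5

Expanding along the column containing t, det(M) is linear in t: det(M) = (6)·t + (80).
Set (6)·t + (80) = 110  ⇒  (6)·t = 30  ⇒  t = 5.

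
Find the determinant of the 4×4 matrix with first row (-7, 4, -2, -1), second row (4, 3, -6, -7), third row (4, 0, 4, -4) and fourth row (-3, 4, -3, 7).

Expand along row 3 (it has 1 zero):
  + (4) · M_31   where M_31 = det([4 -2 -1; 3 -6 -7; 4 -3 7]) = -169
  + (4) · M_33   where M_33 = det([-7 4 -1; 4 3 -7; -3 4 7]) = -396
  − (-4) · M_34   where M_34 = det([-7 4 -2; 4 3 -6; -3 4 -3]) = -35
det = (+1)·(4)·(-169) + (+1)·(4)·(-396) + (-1)·(-4)·(-35) = -2400

The determinant is -2400.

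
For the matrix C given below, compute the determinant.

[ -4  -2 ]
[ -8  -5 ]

det(C) = 4

det(C) = (-4)·(-5) − (-2)·(-8) = 20 − 16 = 4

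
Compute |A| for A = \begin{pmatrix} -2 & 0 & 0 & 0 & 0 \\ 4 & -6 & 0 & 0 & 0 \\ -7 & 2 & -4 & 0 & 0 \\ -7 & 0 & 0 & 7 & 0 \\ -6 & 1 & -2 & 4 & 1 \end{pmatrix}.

A is lower triangular, so det(A) is the product of the diagonal entries:
det = (-2) · (-6) · (-4) · (7) · (1) = -336

-336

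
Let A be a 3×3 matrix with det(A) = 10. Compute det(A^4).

det(A^4) = (det A)^4 = (10)^4 = 10000

10000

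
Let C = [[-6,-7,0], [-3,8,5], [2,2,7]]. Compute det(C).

-493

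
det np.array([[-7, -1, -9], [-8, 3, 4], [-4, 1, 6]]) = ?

-166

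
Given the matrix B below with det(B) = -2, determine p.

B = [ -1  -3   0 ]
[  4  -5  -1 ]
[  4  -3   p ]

Expanding along the column containing p, det(B) is linear in p: det(B) = (17)·p + (15).
Set (17)·p + (15) = -2  ⇒  (17)·p = -17  ⇒  p = -1.

p = -1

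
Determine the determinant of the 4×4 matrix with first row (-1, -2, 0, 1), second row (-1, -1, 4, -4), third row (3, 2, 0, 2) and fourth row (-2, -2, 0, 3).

-56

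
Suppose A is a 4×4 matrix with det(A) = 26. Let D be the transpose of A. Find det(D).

26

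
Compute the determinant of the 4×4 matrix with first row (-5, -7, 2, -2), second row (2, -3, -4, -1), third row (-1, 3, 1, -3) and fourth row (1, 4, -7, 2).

-966

Expand along row 1:
  + (-5) · M_11   where M_11 = det([-3 -4 -1; 3 1 -3; 4 -7 2]) = 154
  − (-7) · M_12   where M_12 = det([2 -4 -1; -1 1 -3; 1 -7 2]) = -40
  + (2) · M_13   where M_13 = det([2 -3 -1; -1 3 -3; 1 4 2]) = 46
  − (-2) · M_14   where M_14 = det([2 -3 -4; -1 3 1; 1 4 -7]) = -4
det = (+1)·(-5)·(154) + (-1)·(-7)·(-40) + (+1)·(2)·(46) + (-1)·(-2)·(-4) = -966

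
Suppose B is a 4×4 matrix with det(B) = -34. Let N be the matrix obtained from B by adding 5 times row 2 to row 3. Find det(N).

Adding a multiple of one row to another leaves the determinant unchanged.
det(N) = (1)·(-34) = -34

|N| = -34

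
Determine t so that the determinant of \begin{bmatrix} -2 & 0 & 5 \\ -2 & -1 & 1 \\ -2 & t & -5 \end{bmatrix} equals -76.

Expanding along the column containing t, det(A) is linear in t: det(A) = (-8)·t + (-20).
Set (-8)·t + (-20) = -76  ⇒  (-8)·t = -56  ⇒  t = 7.

7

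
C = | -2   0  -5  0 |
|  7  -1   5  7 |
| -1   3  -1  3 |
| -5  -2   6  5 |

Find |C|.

Expand along row 1 (it has 2 zeros):
  + (-2) · M_11   where M_11 = det([-1 5 7; 3 -1 3; -2 6 5]) = 30
  + (-5) · M_13   where M_13 = det([7 -1 7; -1 3 3; -5 -2 5]) = 276
det = (+1)·(-2)·(30) + (+1)·(-5)·(276) = -1440

det(C) = -1440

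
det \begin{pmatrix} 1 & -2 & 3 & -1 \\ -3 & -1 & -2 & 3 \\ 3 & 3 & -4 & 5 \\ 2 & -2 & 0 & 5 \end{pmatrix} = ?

The determinant is -28.

Expand along row 4 (it has 1 zero):
  − (2) · M_41   where M_41 = det([-2 3 -1; -1 -2 3; 3 -4 5]) = 28
  + (-2) · M_42   where M_42 = det([1 3 -1; -3 -2 3; 3 -4 5]) = 56
  + (5) · M_44   where M_44 = det([1 -2 3; -3 -1 -2; 3 3 -4]) = 28
det = (-1)·(2)·(28) + (+1)·(-2)·(56) + (+1)·(5)·(28) = -28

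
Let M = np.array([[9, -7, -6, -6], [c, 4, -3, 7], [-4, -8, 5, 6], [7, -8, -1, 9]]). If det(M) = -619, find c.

Expanding along the column containing c, det(M) is linear in c: det(M) = (789)·c + (-5353).
Set (789)·c + (-5353) = -619  ⇒  (789)·c = 4734  ⇒  c = 6.

6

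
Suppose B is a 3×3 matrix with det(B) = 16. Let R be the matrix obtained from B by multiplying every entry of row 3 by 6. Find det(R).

The determinant is 96.

Scaling one row by 6 multiplies the determinant by 6.
det(R) = (6)·(16) = 96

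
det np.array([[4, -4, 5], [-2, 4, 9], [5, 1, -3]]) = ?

-350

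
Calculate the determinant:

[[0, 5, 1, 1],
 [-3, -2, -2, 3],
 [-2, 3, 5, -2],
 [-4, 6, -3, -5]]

Expand along row 1 (it has 1 zero):
  − (5) · M_12   where M_12 = det([-3 -2 3; -2 5 -2; -4 -3 -5]) = 175
  + (1) · M_13   where M_13 = det([-3 -2 3; -2 3 -2; -4 6 -5]) = 13
  − (1) · M_14   where M_14 = det([-3 -2 -2; -2 3 5; -4 6 -3]) = 169
det = (-1)·(5)·(175) + (+1)·(1)·(13) + (-1)·(1)·(169) = -1031

-1031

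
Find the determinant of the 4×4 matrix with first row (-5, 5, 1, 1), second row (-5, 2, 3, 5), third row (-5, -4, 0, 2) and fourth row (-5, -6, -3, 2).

-435

Expand along row 3 (it has 1 zero):
  + (-5) · M_31   where M_31 = det([5 1 1; 2 3 5; -6 -3 2]) = 83
  − (-4) · M_32   where M_32 = det([-5 1 1; -5 3 5; -5 -3 2]) = -90
  − (2) · M_34   where M_34 = det([-5 5 1; -5 2 3; -5 -6 -3]) = -170
det = (+1)·(-5)·(83) + (-1)·(-4)·(-90) + (-1)·(2)·(-170) = -435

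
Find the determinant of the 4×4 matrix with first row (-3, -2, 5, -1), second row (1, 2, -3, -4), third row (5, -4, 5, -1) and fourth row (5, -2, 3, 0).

Expand along row 4 (it has 1 zero):
  − (5) · M_41   where M_41 = det([-2 5 -1; 2 -3 -4; -4 5 -1]) = 46
  + (-2) · M_42   where M_42 = det([-3 5 -1; 1 -3 -4; 5 5 -1]) = -184
  − (3) · M_43   where M_43 = det([-3 -2 -1; 1 2 -4; 5 -4 -1]) = 106
det = (-1)·(5)·(46) + (+1)·(-2)·(-184) + (-1)·(3)·(106) = -180

The determinant is -180.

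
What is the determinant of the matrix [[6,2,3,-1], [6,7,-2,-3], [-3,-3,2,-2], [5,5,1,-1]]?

234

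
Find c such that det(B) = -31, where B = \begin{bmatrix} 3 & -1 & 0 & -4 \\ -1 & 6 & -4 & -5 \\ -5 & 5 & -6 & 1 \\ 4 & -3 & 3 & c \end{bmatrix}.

Expanding along the row containing c, det(B) is linear in c: det(B) = (-62)·c + (-155).
Set (-62)·c + (-155) = -31  ⇒  (-62)·c = 124  ⇒  c = -2.

-2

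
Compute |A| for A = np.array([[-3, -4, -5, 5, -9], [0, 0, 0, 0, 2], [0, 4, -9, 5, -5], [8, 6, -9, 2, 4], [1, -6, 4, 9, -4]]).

|A| = -8432

Expand along row 2 (it has 4 zeros):
  − (2) · M_25   where M_25 = det([-3 -4 -5 5; 0 4 -9 5; 8 6 -9 2; 1 -6 4 9]) = 4216
det = (-1)·(2)·(4216) = -8432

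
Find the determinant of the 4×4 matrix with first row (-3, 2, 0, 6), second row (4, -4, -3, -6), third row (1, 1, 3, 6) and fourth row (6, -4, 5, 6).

The determinant is -264.

Expand along row 1 (it has 1 zero):
  + (-3) · M_11   where M_11 = det([-4 -3 -6; 1 3 6; -4 5 6]) = 36
  − (2) · M_12   where M_12 = det([4 -3 -6; 1 3 6; 6 5 6]) = -60
  − (6) · M_14   where M_14 = det([4 -4 -3; 1 1 3; 6 -4 5]) = 46
det = (+1)·(-3)·(36) + (-1)·(2)·(-60) + (-1)·(6)·(46) = -264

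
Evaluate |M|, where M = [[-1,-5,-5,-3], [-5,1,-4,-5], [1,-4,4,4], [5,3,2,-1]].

622

Expand along row 1:
  + (-1) · M_11   where M_11 = det([1 -4 -5; -4 4 4; 3 2 -1]) = 56
  − (-5) · M_12   where M_12 = det([-5 -4 -5; 1 4 4; 5 2 -1]) = 66
  + (-5) · M_13   where M_13 = det([-5 1 -5; 1 -4 4; 5 3 -1]) = -54
  − (-3) · M_14   where M_14 = det([-5 1 -4; 1 -4 4; 5 3 2]) = 26
det = (+1)·(-1)·(56) + (-1)·(-5)·(66) + (+1)·(-5)·(-54) + (-1)·(-3)·(26) = 622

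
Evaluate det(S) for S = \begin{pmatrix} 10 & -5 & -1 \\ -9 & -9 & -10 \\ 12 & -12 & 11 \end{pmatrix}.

Expand along column 1:
  + 10 · |-9 -10; -12 11| = 10·(-99 − 120) = -2190
  − (-9) · |-5 -1; -12 11| = −(-9)·(-55 − 12) = -603
  + 12 · |-5 -1; -9 -10| = 12·(50 − 9) = 492
Sum: (-2190) + (-603) + (492) = -2301

The determinant is -2301.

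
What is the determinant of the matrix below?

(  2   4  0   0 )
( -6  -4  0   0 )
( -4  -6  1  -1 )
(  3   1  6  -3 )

48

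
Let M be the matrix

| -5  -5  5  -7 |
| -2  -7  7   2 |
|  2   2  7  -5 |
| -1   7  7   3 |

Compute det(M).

Expand along row 1:
  + (-5) · M_11   where M_11 = det([-7 7 2; 2 7 -5; 7 7 3]) = -749
  − (-5) · M_12   where M_12 = det([-2 7 2; 2 7 -5; -1 7 3]) = -77
  + (5) · M_13   where M_13 = det([-2 -7 2; 2 2 -5; -1 7 3]) = -43
  − (-7) · M_14   where M_14 = det([-2 -7 7; 2 2 7; -1 7 7]) = 329
det = (+1)·(-5)·(-749) + (-1)·(-5)·(-77) + (+1)·(5)·(-43) + (-1)·(-7)·(329) = 5448

5448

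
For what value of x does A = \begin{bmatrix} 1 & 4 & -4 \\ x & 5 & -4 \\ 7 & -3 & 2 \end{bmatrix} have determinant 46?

Expanding along the column containing x, det(A) is linear in x: det(A) = (4)·x + (26).
Set (4)·x + (26) = 46  ⇒  (4)·x = 20  ⇒  x = 5.

5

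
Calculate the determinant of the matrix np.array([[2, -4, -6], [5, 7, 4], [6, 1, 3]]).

The determinant is 220.

Expand along row 1:
  + 2 · |7 4; 1 3| = 2·(21 − 4) = 34
  − (-4) · |5 4; 6 3| = −(-4)·(15 − 24) = -36
  + (-6) · |5 7; 6 1| = (-6)·(5 − 42) = 222
Sum: (34) + (-36) + (222) = 220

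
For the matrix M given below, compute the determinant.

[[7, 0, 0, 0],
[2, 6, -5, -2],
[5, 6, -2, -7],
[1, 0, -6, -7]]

-2142

Expand along row 1 (it has 3 zeros):
  + (7) · M_11   where M_11 = det([6 -5 -2; 6 -2 -7; 0 -6 -7]) = -306
det = (+1)·(7)·(-306) = -2142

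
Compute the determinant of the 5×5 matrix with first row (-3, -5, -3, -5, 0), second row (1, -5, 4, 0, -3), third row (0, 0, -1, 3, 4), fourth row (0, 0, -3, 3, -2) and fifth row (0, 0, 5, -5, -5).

The determinant is -1000.

The matrix is block upper-triangular with a 2×2 block and a 3×3 block on the diagonal, so its determinant equals the product of the determinants of the diagonal blocks.
det of the 2×2 block = 20
det of the 3×3 block = -50
det = (20)·(-50) = -1000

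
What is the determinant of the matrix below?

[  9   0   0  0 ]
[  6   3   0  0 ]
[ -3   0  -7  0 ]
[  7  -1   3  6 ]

-1134

The matrix is lower triangular, so the determinant is the product of the diagonal entries:
det = (9) · (3) · (-7) · (6) = -1134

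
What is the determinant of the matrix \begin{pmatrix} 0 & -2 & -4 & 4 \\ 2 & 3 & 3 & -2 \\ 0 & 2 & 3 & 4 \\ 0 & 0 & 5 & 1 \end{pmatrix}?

The determinant is -164.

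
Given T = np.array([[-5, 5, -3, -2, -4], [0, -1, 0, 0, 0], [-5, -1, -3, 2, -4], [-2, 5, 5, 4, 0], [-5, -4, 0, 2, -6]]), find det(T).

Expand along row 2 (it has 4 zeros):
  + (-1) · M_22   where M_22 = det([-5 -3 -2 -4; -5 -3 2 -4; -2 5 4 0; -5 0 2 -6]) = -344
det = (+1)·(-1)·(-344) = 344

det(T) = 344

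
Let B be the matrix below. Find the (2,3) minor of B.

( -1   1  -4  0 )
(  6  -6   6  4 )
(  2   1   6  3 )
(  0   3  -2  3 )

Delete row 2 and column 3; the remaining 3×3 submatrix is [-1 1 0; 2 1 3; 0 3 3].
Its determinant is 0.

The minor is 0.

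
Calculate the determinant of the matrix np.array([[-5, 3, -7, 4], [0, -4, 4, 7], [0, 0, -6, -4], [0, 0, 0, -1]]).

The matrix is upper triangular, so the determinant is the product of the diagonal entries:
det = (-5) · (-4) · (-6) · (-1) = 120

120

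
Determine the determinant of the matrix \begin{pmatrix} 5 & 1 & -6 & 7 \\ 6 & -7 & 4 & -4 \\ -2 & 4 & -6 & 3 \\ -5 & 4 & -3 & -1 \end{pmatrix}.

-77

Expand along row 1:
  + (5) · M_11   where M_11 = det([-7 4 -4; 4 -6 3; 4 -3 -1]) = -89
  − (1) · M_12   where M_12 = det([6 4 -4; -2 -6 3; -5 -3 -1]) = 118
  + (-6) · M_13   where M_13 = det([6 -7 -4; -2 4 3; -5 4 -1]) = -25
  − (7) · M_14   where M_14 = det([6 -7 4; -2 4 -6; -5 4 -3]) = -48
det = (+1)·(5)·(-89) + (-1)·(1)·(118) + (+1)·(-6)·(-25) + (-1)·(7)·(-48) = -77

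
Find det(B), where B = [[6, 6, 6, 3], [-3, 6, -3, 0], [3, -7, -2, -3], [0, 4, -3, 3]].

-1089

Expand along row 2 (it has 1 zero):
  − (-3) · M_21   where M_21 = det([6 6 3; -7 -2 -3; 4 -3 3]) = 51
  + (6) · M_22   where M_22 = det([6 6 3; 3 -2 -3; 0 -3 3]) = -171
  − (-3) · M_23   where M_23 = det([6 6 3; 3 -7 -3; 0 4 3]) = -72
det = (-1)·(-3)·(51) + (+1)·(6)·(-171) + (-1)·(-3)·(-72) = -1089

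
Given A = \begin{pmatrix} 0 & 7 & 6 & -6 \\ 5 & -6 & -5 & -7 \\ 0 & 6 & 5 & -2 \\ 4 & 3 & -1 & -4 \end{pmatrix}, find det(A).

Expand along column 1 (it has 2 zeros):
  − (5) · M_21   where M_21 = det([7 6 -6; 6 5 -2; 3 -1 -4]) = 80
  − (4) · M_41   where M_41 = det([7 6 -6; -6 -5 -7; 6 5 -2]) = -9
det = (-1)·(5)·(80) + (-1)·(4)·(-9) = -364

-364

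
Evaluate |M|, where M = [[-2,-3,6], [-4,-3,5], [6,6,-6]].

Expand along row 1:
  + (-2) · |-3 5; 6 -6| = (-2)·(18 − 30) = 24
  − (-3) · |-4 5; 6 -6| = −(-3)·(24 − 30) = -18
  + 6 · |-4 -3; 6 6| = 6·(-24 − (-18)) = -36
Sum: (24) + (-18) + (-36) = -30

|M| = -30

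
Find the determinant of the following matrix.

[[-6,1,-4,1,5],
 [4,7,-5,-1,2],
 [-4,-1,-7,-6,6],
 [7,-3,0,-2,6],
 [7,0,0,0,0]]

Expand along row 5 (it has 4 zeros):
  + (7) · M_51   where M_51 = det([1 -4 1 5; 7 -5 -1 2; -1 -7 -6 6; -3 0 -2 6]) = -1117
det = (+1)·(7)·(-1117) = -7819

-7819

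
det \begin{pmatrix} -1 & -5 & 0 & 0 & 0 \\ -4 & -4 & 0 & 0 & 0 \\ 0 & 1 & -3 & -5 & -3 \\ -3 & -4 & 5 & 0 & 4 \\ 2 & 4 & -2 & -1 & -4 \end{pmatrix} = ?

The matrix is block lower-triangular with a 2×2 block and a 3×3 block on the diagonal, so its determinant equals the product of the determinants of the diagonal blocks.
det of the 2×2 block = -16
det of the 3×3 block = -57
det = (-16)·(-57) = 912

912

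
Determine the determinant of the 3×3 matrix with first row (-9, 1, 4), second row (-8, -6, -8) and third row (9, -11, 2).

The determinant is 1412.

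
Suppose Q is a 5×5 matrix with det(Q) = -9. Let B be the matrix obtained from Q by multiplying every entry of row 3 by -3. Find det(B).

Scaling one row by -3 multiplies the determinant by -3.
det(B) = (-3)·(-9) = 27

27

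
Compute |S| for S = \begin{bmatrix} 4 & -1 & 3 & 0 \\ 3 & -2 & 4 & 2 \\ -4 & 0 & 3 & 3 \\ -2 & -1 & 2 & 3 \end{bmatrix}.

The determinant is -4.

Expand along row 1 (it has 1 zero):
  + (4) · M_11   where M_11 = det([-2 4 2; 0 3 3; -1 2 3]) = -12
  − (-1) · M_12   where M_12 = det([3 4 2; -4 3 3; -2 2 3]) = 29
  + (3) · M_13   where M_13 = det([3 -2 2; -4 0 3; -2 -1 3]) = 5
det = (+1)·(4)·(-12) + (-1)·(-1)·(29) + (+1)·(3)·(5) = -4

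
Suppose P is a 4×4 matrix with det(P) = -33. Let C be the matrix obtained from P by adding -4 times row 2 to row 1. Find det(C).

Adding a multiple of one row to another leaves the determinant unchanged.
det(C) = (1)·(-33) = -33

-33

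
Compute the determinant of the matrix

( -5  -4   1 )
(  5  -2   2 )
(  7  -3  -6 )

Expand along row 1:
  + (-5) · |-2 2; -3 -6| = (-5)·(12 − (-6)) = -90
  − (-4) · |5 2; 7 -6| = −(-4)·(-30 − 14) = -176
  + 1 · |5 -2; 7 -3| = 1·(-15 − (-14)) = -1
Sum: (-90) + (-176) + (-1) = -267

-267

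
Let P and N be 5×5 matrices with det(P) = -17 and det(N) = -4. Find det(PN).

det(PN) = det(P)·det(N) = (-17)·(-4) = 68

|PN| = 68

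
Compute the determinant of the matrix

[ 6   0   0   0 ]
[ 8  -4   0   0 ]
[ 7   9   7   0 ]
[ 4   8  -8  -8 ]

The determinant is 1344.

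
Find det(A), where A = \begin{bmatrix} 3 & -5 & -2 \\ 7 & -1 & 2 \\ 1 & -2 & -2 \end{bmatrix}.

-36

Expand along column 1:
  + 3 · |-1 2; -2 -2| = 3·(2 − (-4)) = 18
  − 7 · |-5 -2; -2 -2| = −7·(10 − 4) = -42
  + 1 · |-5 -2; -1 2| = 1·(-10 − 2) = -12
Sum: (18) + (-42) + (-12) = -36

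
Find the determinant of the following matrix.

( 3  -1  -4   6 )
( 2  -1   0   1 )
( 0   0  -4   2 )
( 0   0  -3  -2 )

-14

The matrix is block upper-triangular with a 2×2 block and a 2×2 block on the diagonal, so its determinant equals the product of the determinants of the diagonal blocks.
det of the 2×2 block = -1
det of the 2×2 block = 14
det = (-1)·(14) = -14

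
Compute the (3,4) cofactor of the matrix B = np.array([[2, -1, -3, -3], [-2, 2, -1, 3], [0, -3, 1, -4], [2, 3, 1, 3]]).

Delete row 3 and column 4; the remaining 3×3 submatrix is [2 -1 -3; -2 2 -1; 2 3 1].
Its determinant is 40.
The cofactor carries sign (−1)^(3+4) = −1, so C_{3,4} = −(40) = -40.

The cofactor is -40.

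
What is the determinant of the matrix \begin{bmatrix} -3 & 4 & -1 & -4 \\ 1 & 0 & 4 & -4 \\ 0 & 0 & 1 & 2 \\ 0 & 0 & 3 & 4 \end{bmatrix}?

The matrix is block upper-triangular with a 2×2 block and a 2×2 block on the diagonal, so its determinant equals the product of the determinants of the diagonal blocks.
det of the 2×2 block = -4
det of the 2×2 block = -2
det = (-4)·(-2) = 8

The determinant is 8.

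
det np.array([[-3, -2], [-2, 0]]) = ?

det = (-3)·0 − (-2)·(-2) = 0 − 4 = -4

-4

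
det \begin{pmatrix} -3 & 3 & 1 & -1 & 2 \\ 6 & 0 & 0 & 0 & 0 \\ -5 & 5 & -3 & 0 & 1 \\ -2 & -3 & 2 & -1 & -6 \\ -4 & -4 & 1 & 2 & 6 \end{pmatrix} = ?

Expand along row 2 (it has 4 zeros):
  − (6) · M_21   where M_21 = det([3 1 -1 2; 5 -3 0 1; -3 2 -1 -6; -4 1 2 6]) = -18
det = (-1)·(6)·(-18) = 108

The determinant is 108.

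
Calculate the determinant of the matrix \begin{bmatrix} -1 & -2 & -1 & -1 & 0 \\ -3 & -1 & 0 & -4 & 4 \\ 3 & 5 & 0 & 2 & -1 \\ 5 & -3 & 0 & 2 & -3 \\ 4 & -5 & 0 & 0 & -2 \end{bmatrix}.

52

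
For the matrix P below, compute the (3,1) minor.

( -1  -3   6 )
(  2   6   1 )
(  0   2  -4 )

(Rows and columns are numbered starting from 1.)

The minor is -39.

Delete row 3 and column 1; the remaining 2×2 submatrix is [-3 6; 6 1].
Its determinant is (-3)·1 − 6·6 = -39.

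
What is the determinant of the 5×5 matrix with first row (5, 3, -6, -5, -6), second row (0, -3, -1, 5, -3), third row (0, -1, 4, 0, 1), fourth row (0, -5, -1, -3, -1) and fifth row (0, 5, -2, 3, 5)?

Expand along column 1 (it has 4 zeros):
  + (5) · M_11   where M_11 = det([-3 -1 5 -3; -1 4 0 1; -5 -1 -3 -1; 5 -2 3 5]) = 720
det = (+1)·(5)·(720) = 3600

The determinant is 3600.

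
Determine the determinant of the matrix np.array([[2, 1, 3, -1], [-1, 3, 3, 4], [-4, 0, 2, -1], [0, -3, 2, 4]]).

471

Expand along row 3 (it has 1 zero):
  + (-4) · M_31   where M_31 = det([1 3 -1; 3 3 4; -3 2 4]) = -83
  + (2) · M_33   where M_33 = det([2 1 -1; -1 3 4; 0 -3 4]) = 49
  − (-1) · M_34   where M_34 = det([2 1 3; -1 3 3; 0 -3 2]) = 41
det = (+1)·(-4)·(-83) + (+1)·(2)·(49) + (-1)·(-1)·(41) = 471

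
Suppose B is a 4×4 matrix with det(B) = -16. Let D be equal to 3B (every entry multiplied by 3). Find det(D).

For a 4×4 matrix, det(3B) = 3^4·det(B) = 81·det(B).
det(D) = (81)·(-16) = -1296

|D| = -1296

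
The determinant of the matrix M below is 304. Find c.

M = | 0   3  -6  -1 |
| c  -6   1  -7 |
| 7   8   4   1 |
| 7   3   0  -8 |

1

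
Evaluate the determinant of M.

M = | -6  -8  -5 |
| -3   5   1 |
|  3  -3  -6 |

|M| = 312

Expand along column 1:
  + (-6) · |5 1; -3 -6| = (-6)·(-30 − (-3)) = 162
  − (-3) · |-8 -5; -3 -6| = −(-3)·(48 − 15) = 99
  + 3 · |-8 -5; 5 1| = 3·(-8 − (-25)) = 51
Sum: (162) + (99) + (51) = 312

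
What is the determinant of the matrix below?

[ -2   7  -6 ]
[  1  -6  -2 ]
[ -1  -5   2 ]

110

Expand along row 1:
  + (-2) · |-6 -2; -5 2| = (-2)·(-12 − 10) = 44
  − 7 · |1 -2; -1 2| = −7·(2 − 2) = 0
  + (-6) · |1 -6; -1 -5| = (-6)·(-5 − 6) = 66
Sum: (44) + (0) + (66) = 110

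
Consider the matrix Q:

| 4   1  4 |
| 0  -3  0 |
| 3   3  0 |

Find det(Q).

36

Expand along column 3:
  + 4 · |0 -3; 3 3| = 4·(0 − (-9)) = 36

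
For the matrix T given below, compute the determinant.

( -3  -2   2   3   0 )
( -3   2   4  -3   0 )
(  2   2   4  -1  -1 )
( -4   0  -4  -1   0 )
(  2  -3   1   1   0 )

390

Expand along column 5 (it has 4 zeros):
  + (-1) · M_35   where M_35 = det([-3 -2 2 3; -3 2 4 -3; -4 0 -4 -1; 2 -3 1 1]) = -390
det = (+1)·(-1)·(-390) = 390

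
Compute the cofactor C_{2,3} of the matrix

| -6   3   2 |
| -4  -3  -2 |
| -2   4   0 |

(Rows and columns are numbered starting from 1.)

18

Delete row 2 and column 3; the remaining 2×2 submatrix is [-6 3; -2 4].
Its determinant is (-6)·4 − 3·(-2) = -18.
The cofactor carries sign (−1)^(2+3) = −1, so C_{2,3} = −(-18) = 18.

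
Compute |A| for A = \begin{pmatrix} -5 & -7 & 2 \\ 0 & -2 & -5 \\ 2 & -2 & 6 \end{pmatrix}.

Expand along column 1:
  + (-5) · |-2 -5; -2 6| = (-5)·(-12 − 10) = 110
  + 2 · |-7 2; -2 -5| = 2·(35 − (-4)) = 78
Sum: (110) + (78) = 188

det(A) = 188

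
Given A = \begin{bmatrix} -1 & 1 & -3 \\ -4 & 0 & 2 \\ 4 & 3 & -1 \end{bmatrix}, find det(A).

46

Expand along column 2:
  − 1 · |-4 2; 4 -1| = −1·(4 − 8) = 4
  − 3 · |-1 -3; -4 2| = −3·(-2 − 12) = 42
Sum: (4) + (42) = 46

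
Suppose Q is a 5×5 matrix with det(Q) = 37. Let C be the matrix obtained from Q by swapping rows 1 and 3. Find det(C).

Swapping two rows multiplies the determinant by −1.
det(C) = (-1)·(37) = -37

det(C) = -37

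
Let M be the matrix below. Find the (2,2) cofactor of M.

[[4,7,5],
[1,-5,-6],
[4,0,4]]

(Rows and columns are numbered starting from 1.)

-4

Delete row 2 and column 2; the remaining 2×2 submatrix is [4 5; 4 4].
Its determinant is 4·4 − 5·4 = -4.
The cofactor carries sign (−1)^(2+2) = +1, so C_{2,2} = +(-4) = -4.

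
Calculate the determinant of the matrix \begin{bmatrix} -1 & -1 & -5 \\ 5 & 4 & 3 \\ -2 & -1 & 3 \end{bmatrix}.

-9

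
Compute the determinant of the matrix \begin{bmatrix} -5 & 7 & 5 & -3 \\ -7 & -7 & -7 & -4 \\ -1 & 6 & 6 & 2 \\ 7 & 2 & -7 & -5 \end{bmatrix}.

1305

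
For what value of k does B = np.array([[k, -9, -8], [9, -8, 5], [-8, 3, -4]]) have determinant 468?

8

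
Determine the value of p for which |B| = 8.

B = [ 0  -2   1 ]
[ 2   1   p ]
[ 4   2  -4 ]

-3

Expanding along the column containing p, det(B) is linear in p: det(B) = (-8)·p + (-16).
Set (-8)·p + (-16) = 8  ⇒  (-8)·p = 24  ⇒  p = -3.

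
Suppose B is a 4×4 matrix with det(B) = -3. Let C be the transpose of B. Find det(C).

The determinant is -3.

det(Bᵀ) = det(B).
det(C) = (1)·(-3) = -3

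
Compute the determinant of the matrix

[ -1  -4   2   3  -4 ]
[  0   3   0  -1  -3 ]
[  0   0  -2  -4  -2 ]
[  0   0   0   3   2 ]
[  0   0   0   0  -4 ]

-72

The matrix is upper triangular, so the determinant is the product of the diagonal entries:
det = (-1) · (3) · (-2) · (3) · (-4) = -72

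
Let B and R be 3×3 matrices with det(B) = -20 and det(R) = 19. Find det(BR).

-380

det(BR) = det(B)·det(R) = (-20)·(19) = -380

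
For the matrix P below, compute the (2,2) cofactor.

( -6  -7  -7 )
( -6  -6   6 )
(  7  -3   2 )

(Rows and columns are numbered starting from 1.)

Delete row 2 and column 2; the remaining 2×2 submatrix is [-6 -7; 7 2].
Its determinant is (-6)·2 − (-7)·7 = 37.
The cofactor carries sign (−1)^(2+2) = +1, so C_{2,2} = +(37) = 37.

37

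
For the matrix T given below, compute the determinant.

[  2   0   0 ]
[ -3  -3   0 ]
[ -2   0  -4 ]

T is lower triangular, so det(T) is the product of the diagonal entries:
det = (2) · (-3) · (-4) = 24

24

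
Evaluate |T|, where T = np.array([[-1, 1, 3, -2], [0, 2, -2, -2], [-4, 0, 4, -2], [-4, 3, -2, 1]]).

132

Expand along row 2 (it has 1 zero):
  + (2) · M_22   where M_22 = det([-1 3 -2; -4 4 -2; -4 -2 1]) = -12
  − (-2) · M_23   where M_23 = det([-1 1 -2; -4 0 -2; -4 3 1]) = 30
  + (-2) · M_24   where M_24 = det([-1 1 3; -4 0 4; -4 3 -2]) = -48
det = (+1)·(2)·(-12) + (-1)·(-2)·(30) + (+1)·(-2)·(-48) = 132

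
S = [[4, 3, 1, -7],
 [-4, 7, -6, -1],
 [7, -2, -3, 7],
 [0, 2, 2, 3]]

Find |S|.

Expand along row 4 (it has 1 zero):
  + (2) · M_42   where M_42 = det([4 1 -7; -4 -6 -1; 7 -3 7]) = -537
  − (2) · M_43   where M_43 = det([4 3 -7; -4 7 -1; 7 -2 7]) = 538
  + (3) · M_44   where M_44 = det([4 3 1; -4 7 -6; 7 -2 -3]) = -335
det = (+1)·(2)·(-537) + (-1)·(2)·(538) + (+1)·(3)·(-335) = -3155

The determinant is -3155.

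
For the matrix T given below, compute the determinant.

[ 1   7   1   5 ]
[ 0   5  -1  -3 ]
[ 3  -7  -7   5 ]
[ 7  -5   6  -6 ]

The determinant is 4144.

Expand along row 2 (it has 1 zero):
  + (5) · M_22   where M_22 = det([1 1 5; 3 -7 5; 7 6 -6]) = 400
  − (-1) · M_23   where M_23 = det([1 7 5; 3 -7 5; 7 -5 -6]) = 608
  + (-3) · M_24   where M_24 = det([1 7 1; 3 -7 -7; 7 -5 6]) = -512
det = (+1)·(5)·(400) + (-1)·(-1)·(608) + (+1)·(-3)·(-512) = 4144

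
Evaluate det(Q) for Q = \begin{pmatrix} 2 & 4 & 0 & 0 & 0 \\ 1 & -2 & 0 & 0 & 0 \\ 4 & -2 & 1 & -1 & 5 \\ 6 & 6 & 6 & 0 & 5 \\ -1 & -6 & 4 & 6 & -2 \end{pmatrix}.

Q is block lower-triangular with a 2×2 block and a 3×3 block on the diagonal, so its determinant equals the product of the determinants of the diagonal blocks.
det of the 2×2 block = -8
det of the 3×3 block = 118
det = (-8)·(118) = -944

The determinant is -944.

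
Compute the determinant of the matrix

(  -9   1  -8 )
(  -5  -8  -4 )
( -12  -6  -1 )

The determinant is 715.

Expand along row 1:
  + (-9) · |-8 -4; -6 -1| = (-9)·(8 − 24) = 144
  − 1 · |-5 -4; -12 -1| = −1·(5 − 48) = 43
  + (-8) · |-5 -8; -12 -6| = (-8)·(30 − 96) = 528
Sum: (144) + (43) + (528) = 715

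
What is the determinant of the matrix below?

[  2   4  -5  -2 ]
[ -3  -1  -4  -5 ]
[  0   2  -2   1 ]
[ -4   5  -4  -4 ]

The determinant is -335.

Expand along row 3 (it has 1 zero):
  − (2) · M_32   where M_32 = det([2 -5 -2; -3 -4 -5; -4 -4 -4]) = -40
  + (-2) · M_33   where M_33 = det([2 4 -2; -3 -1 -5; -4 5 -4]) = 128
  − (1) · M_34   where M_34 = det([2 4 -5; -3 -1 -4; -4 5 -4]) = 159
det = (-1)·(2)·(-40) + (+1)·(-2)·(128) + (-1)·(1)·(159) = -335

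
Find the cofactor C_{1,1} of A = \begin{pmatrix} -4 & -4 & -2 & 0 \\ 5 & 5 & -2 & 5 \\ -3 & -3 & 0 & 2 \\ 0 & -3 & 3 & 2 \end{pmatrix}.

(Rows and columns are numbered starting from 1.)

Delete row 1 and column 1; the remaining 3×3 submatrix is [5 -2 5; -3 0 2; -3 3 2].
Its determinant is -75.
The cofactor carries sign (−1)^(1+1) = +1, so C_{1,1} = +(-75) = -75.

-75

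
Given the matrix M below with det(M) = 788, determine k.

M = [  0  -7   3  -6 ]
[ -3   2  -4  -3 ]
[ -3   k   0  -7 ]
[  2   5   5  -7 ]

k = 2

Expanding along the column containing k, det(M) is linear in k: det(M) = (39)·k + (710).
Set (39)·k + (710) = 788  ⇒  (39)·k = 78  ⇒  k = 2.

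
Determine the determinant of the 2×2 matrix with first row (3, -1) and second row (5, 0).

5

det = 3·0 − (-1)·5 = 0 − (-5) = 5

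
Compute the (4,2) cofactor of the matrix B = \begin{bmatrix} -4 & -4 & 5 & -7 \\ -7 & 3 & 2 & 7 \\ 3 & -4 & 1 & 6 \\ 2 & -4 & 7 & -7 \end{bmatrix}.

The cofactor is 386.

Delete row 4 and column 2; the remaining 3×3 submatrix is [-4 5 -7; -7 2 7; 3 1 6].
Its determinant is 386.
The cofactor carries sign (−1)^(4+2) = +1, so C_{4,2} = +(386) = 386.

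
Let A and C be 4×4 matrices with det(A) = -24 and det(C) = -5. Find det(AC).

det(AC) = 120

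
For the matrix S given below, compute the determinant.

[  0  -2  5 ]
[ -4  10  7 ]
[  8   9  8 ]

Expand along column 1:
  − (-4) · |-2 5; 9 8| = −(-4)·(-16 − 45) = -244
  + 8 · |-2 5; 10 7| = 8·(-14 − 50) = -512
Sum: (-244) + (-512) = -756

The determinant is -756.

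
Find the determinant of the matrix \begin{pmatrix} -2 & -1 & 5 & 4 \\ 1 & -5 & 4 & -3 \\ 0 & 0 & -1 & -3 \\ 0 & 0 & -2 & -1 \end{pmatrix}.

The matrix is block upper-triangular with a 2×2 block and a 2×2 block on the diagonal, so its determinant equals the product of the determinants of the diagonal blocks.
det of the 2×2 block = 11
det of the 2×2 block = -5
det = (11)·(-5) = -55

The determinant is -55.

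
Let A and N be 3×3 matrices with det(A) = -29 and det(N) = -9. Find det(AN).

The determinant is 261.

det(AN) = det(A)·det(N) = (-29)·(-9) = 261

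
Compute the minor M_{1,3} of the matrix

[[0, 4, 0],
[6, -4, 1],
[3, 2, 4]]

24

Delete row 1 and column 3; the remaining 2×2 submatrix is [6 -4; 3 2].
Its determinant is 6·2 − (-4)·3 = 24.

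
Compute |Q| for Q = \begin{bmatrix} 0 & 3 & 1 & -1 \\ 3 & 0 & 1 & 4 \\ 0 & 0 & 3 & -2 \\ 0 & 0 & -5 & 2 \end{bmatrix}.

36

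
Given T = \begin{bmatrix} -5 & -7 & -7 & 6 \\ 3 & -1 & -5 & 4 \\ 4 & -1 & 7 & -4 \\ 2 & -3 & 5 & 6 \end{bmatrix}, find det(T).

Expand along row 1:
  + (-5) · M_11   where M_11 = det([-1 -5 4; -1 7 -4; -3 5 6]) = -88
  − (-7) · M_12   where M_12 = det([3 -5 4; 4 7 -4; 2 5 6]) = 370
  + (-7) · M_13   where M_13 = det([3 -1 4; 4 -1 -4; 2 -3 6]) = -62
  − (6) · M_14   where M_14 = det([3 -1 -5; 4 -1 7; 2 -3 5]) = 104
det = (+1)·(-5)·(-88) + (-1)·(-7)·(370) + (+1)·(-7)·(-62) + (-1)·(6)·(104) = 2840

det(T) = 2840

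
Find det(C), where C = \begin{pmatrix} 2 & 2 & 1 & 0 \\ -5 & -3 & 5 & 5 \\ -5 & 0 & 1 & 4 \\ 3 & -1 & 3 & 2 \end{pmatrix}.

Expand along row 1 (it has 1 zero):
  + (2) · M_11   where M_11 = det([-3 5 5; 0 1 4; -1 3 2]) = 15
  − (2) · M_12   where M_12 = det([-5 5 5; -5 1 4; 3 3 2]) = 70
  + (1) · M_13   where M_13 = det([-5 -3 5; -5 0 4; 3 -1 2]) = -61
det = (+1)·(2)·(15) + (-1)·(2)·(70) + (+1)·(1)·(-61) = -171

The determinant is -171.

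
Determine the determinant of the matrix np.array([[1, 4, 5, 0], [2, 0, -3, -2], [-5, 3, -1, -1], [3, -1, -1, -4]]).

Expand along row 1 (it has 1 zero):
  + (1) · M_11   where M_11 = det([0 -3 -2; 3 -1 -1; -1 -1 -4]) = -31
  − (4) · M_12   where M_12 = det([2 -3 -2; -5 -1 -1; 3 -1 -4]) = 59
  + (5) · M_13   where M_13 = det([2 0 -2; -5 3 -1; 3 -1 -4]) = -18
det = (+1)·(1)·(-31) + (-1)·(4)·(59) + (+1)·(5)·(-18) = -357

-357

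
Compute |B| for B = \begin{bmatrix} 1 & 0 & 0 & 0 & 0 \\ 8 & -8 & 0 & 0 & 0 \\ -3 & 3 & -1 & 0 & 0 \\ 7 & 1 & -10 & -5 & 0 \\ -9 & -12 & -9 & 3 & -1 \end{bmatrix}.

B is lower triangular, so det(B) is the product of the diagonal entries:
det = (1) · (-8) · (-1) · (-5) · (-1) = 40

det(B) = 40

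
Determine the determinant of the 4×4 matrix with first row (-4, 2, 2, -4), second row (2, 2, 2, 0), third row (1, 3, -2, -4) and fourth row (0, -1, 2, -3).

The determinant is -316.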